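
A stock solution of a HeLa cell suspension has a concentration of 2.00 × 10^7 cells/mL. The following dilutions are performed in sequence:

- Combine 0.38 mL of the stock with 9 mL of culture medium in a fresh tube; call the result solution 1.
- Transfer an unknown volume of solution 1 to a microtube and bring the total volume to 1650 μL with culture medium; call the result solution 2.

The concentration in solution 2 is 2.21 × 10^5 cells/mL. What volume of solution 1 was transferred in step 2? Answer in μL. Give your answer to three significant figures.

450 μL

Step 1: 0.38 mL + 9 mL = 9.38 mL total → factor 9.38/0.38 = 24.684
Step 2: v brought to 1650 μL → factor = 1650 μL/v
Product of known-step factors = 24.684
Overall factor = 2.00 × 10^7 cells/mL / (2.21 × 10^5 cells/mL) = 90.498
Step-2 factor = 90.498 / 24.684 = 3.6662
v = 1650 μL / 3.6662 = 450 μL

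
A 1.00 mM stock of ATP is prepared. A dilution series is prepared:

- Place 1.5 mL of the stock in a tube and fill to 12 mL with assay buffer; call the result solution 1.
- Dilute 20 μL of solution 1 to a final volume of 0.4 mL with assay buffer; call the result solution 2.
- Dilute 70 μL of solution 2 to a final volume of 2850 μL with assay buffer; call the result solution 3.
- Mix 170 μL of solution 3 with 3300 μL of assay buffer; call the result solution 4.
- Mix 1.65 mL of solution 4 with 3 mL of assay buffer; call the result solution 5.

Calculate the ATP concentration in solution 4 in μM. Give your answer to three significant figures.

0.00752 μM

Step 1: 1.5 mL brought to 12 mL → factor 12/1.5 = 8
Step 2: 20 μL brought to 0.4 mL → factor 400/20 = 20
Step 3: 70 μL brought to 2850 μL → factor 2850/70 = 40.714
Step 4: 170 μL + 3300 μL = 3470 μL total → factor 3470/170 = 20.412
Dilution factor through solution 4 = 8 × 20 × 40.714 × 20.412 = 1.3297 × 10^5
[solution 4] = 1.00 mM / 1.3297 × 10^5 = 7.521 × 10^-6 mM = 0.00752 μM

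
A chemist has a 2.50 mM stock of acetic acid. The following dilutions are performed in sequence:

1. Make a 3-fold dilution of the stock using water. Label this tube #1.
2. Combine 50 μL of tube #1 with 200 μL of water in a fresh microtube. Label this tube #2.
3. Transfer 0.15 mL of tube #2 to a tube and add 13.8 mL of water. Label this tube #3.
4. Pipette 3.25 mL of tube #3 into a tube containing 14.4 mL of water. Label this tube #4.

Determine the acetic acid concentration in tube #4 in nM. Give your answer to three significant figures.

Step 1: 3-fold → factor 3
Step 2: 50 μL + 200 μL = 250 μL total → factor 250/50 = 5
Step 3: 0.15 mL + 13.8 mL = 13.95 mL total → factor 13.95/0.15 = 93
Step 4: 3.25 mL + 14.4 mL = 17.65 mL total → factor 17.65/3.25 = 5.4308
Overall dilution factor = 3 × 5 × 93 × 5.4308 = 7575.9
Final = 2.50 mM / 7575.9 = 0.0003300 mM = 330 nM

330 nM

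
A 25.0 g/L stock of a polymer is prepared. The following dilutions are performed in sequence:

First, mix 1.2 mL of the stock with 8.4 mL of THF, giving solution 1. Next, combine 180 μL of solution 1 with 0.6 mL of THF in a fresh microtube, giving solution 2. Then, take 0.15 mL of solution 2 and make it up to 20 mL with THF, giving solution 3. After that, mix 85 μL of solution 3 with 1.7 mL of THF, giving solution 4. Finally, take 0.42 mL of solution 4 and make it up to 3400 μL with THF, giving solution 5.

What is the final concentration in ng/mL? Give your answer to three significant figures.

Step 1: 1.2 mL + 8.4 mL = 9.6 mL total → factor 9.6/1.2 = 8
Step 2: 180 μL + 0.6 mL = 780 μL total → factor 780/180 = 4.3333
Step 3: 0.15 mL brought to 20 mL → factor 20/0.15 = 133.33
Step 4: 85 μL + 1.7 mL = 1785 μL total → factor 1785/85 = 21
Step 5: 0.42 mL brought to 3400 μL → factor 3.4/0.42 = 8.0952
Overall dilution factor = 8 × 4.3333 × 133.33 × 21 × 8.0952 = 7.8578 × 10^5
Final = 25.0 g/L / 7.8578 × 10^5 = 3.182 × 10^-5 g/L = 31.8 ng/mL

31.8 ng/mL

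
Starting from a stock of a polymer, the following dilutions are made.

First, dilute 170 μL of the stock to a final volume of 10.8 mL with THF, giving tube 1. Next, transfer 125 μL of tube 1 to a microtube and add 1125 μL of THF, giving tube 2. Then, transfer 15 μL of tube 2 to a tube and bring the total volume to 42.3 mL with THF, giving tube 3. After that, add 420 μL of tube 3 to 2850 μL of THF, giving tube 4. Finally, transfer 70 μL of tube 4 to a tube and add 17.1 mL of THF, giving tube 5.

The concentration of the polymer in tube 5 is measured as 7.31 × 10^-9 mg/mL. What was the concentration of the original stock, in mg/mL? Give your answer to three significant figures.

25.0 mg/mL

Step 1: 170 μL brought to 10.8 mL → factor 10800/170 = 63.529
Step 2: 125 μL + 1125 μL = 1250 μL total → factor 1250/125 = 10
Step 3: 15 μL brought to 42.3 mL → factor 42300/15 = 2820
Step 4: 420 μL + 2850 μL = 3270 μL total → factor 3270/420 = 7.7857
Step 5: 70 μL + 17.1 mL = 17170 μL total → factor 17170/70 = 245.29
Overall dilution factor = 63.529 × 10 × 2820 × 7.7857 × 245.29 = 3.4213 × 10^9
Stock = 7.31 × 10^-9 mg/mL × 3.4213 × 10^9 = 25.0 mg/mL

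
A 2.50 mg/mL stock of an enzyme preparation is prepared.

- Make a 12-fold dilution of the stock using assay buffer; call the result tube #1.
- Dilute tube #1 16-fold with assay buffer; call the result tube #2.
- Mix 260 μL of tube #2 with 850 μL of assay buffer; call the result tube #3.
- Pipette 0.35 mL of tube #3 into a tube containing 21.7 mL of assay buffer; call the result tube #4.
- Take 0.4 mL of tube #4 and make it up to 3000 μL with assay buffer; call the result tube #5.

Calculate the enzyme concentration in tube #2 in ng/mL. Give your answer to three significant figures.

1.30 × 10^4 ng/mL

Step 1: 12-fold → factor 12
Step 2: 16-fold → factor 16
Dilution factor through tube #2 = 12 × 16 = 192
[tube #2] = 2.50 mg/mL / 192 = 0.01302 mg/mL = 1.30 × 10^4 ng/mL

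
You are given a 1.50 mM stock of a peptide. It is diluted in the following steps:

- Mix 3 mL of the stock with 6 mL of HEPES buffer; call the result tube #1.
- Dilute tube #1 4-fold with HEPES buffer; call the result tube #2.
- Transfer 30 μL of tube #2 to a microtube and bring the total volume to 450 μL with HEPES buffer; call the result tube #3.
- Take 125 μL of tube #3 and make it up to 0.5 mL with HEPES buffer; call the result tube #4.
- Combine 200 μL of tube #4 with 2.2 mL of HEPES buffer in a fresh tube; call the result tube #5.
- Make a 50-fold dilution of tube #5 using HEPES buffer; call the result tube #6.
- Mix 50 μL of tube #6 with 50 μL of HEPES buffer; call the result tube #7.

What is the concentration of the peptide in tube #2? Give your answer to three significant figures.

0.125 mM

Step 1: 3 mL + 6 mL = 9 mL total → factor 9/3 = 3
Step 2: 4-fold → factor 4
Dilution factor through tube #2 = 3 × 4 = 12
[tube #2] = 1.50 mM / 12 = 0.125 mM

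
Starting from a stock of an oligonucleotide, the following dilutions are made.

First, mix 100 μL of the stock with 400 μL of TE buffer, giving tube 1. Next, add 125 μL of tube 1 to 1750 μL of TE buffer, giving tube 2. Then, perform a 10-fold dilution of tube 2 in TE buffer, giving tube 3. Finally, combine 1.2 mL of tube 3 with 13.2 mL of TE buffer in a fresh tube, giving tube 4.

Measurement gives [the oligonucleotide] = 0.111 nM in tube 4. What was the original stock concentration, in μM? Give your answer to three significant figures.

0.999 μM

Step 1: 100 μL + 400 μL = 500 μL total → factor 500/100 = 5
Step 2: 125 μL + 1750 μL = 1875 μL total → factor 1875/125 = 15
Step 3: 10-fold → factor 10
Step 4: 1.2 mL + 13.2 mL = 14.4 mL total → factor 14.4/1.2 = 12
Overall dilution factor = 5 × 15 × 10 × 12 = 9000
Stock = 0.111 nM × 9000 = 999.0 nM = 0.999 μM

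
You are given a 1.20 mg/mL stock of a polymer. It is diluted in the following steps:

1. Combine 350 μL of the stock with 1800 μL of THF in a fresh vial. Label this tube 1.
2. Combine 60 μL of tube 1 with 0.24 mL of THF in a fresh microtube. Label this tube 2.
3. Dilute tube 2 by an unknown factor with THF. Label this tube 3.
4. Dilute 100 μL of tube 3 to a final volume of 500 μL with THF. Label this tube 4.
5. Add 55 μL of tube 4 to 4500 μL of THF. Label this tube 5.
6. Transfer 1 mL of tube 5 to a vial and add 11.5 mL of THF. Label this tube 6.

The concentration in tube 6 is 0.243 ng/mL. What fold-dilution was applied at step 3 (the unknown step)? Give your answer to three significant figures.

31.1-fold

Step 1: 350 μL + 1800 μL = 2150 μL total → factor 2150/350 = 6.1429
Step 2: 60 μL + 0.24 mL = 300 μL total → factor 300/60 = 5
Step 3: unknown factor x
Step 4: 100 μL brought to 500 μL → factor 500/100 = 5
Step 5: 55 μL + 4500 μL = 4555 μL total → factor 4555/55 = 82.818
Step 6: 1 mL + 11.5 mL = 12.5 mL total → factor 12.5/1 = 12.5
Product of known-step factors = 1.5898 × 10^5
Overall factor = 1.20 mg/mL / (0.243 ng/mL) = 4.9383 × 10^6
x = 4.9383 × 10^6 / 1.5898 × 10^5 = 31.1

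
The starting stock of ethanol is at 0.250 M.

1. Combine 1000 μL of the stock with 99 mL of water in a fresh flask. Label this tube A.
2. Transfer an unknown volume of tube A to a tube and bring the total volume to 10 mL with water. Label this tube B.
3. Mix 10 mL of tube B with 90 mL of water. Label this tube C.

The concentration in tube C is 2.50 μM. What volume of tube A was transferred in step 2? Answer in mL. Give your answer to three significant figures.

Step 1: 1000 μL + 99 mL = 1 × 10^5 μL total → factor 1 × 10^5/1000 = 100
Step 2: v brought to 10 mL → factor = 10 mL/v
Step 3: 10 mL + 90 mL = 100 mL total → factor 100/10 = 10
Product of known-step factors = 1000
Overall factor = 0.250 M / (2.50 μM) = 1 × 10^5
Step-2 factor = 1 × 10^5 / 1000 = 100
v = 10 mL / 100 = 0.100 mL

0.100 mL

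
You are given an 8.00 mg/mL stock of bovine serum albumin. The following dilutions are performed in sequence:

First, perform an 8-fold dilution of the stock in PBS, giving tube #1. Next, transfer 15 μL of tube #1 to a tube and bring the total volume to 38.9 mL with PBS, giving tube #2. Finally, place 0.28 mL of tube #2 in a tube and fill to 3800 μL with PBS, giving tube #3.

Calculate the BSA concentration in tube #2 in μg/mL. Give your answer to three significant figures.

Step 1: 8-fold → factor 8
Step 2: 15 μL brought to 38.9 mL → factor 38900/15 = 2593.3
Dilution factor through tube #2 = 8 × 2593.3 = 20747
[tube #2] = 8.00 mg/mL / 20747 = 0.0003856 mg/mL = 0.386 μg/mL

0.386 μg/mL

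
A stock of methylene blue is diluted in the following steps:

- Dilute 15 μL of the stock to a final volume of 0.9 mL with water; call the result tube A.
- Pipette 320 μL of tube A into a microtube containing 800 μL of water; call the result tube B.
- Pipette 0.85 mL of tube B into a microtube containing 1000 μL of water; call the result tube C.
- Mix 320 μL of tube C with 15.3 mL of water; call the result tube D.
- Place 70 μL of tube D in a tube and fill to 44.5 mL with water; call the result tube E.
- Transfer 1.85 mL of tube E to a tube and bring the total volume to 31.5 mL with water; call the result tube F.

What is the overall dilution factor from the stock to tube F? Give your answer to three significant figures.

2.41 × 10^8

Step 1: 15 μL brought to 0.9 mL → factor 900/15 = 60
Step 2: 320 μL + 800 μL = 1120 μL total → factor 1120/320 = 3.5
Step 3: 0.85 mL + 1000 μL = 1.85 mL total → factor 1.85/0.85 = 2.1765
Step 4: 320 μL + 15.3 mL = 15620 μL total → factor 15620/320 = 48.812
Step 5: 70 μL brought to 44.5 mL → factor 44500/70 = 635.71
Step 6: 1.85 mL brought to 31.5 mL → factor 31.5/1.85 = 17.027
Overall dilution factor = 60 × 3.5 × 2.1765 × 48.812 × 635.71 × 17.027 = 2.4149 × 10^8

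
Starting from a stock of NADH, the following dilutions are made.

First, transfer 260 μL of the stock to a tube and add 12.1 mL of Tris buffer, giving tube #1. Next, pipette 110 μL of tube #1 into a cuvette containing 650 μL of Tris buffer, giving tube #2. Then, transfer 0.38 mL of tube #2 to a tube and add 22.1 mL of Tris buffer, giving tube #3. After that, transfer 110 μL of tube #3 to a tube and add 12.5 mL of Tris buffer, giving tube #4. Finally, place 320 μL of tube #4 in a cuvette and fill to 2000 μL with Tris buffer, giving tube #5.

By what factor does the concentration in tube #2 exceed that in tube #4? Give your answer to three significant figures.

6.78 × 10^3

Step 1: 260 μL + 12.1 mL = 12360 μL total → factor 12360/260 = 47.538
Step 2: 110 μL + 650 μL = 760 μL total → factor 760/110 = 6.9091
Step 3: 0.38 mL + 22.1 mL = 22.48 mL total → factor 22.48/0.38 = 59.158
Step 4: 110 μL + 12.5 mL = 12610 μL total → factor 12610/110 = 114.64
Dilution factor to tube #2 = 328.45; to tube #4 = 2.2274 × 10^6
[tube #2]/[tube #4] = (factor to tube #4)/(factor to tube #2) = 2.2274 × 10^6/328.45 = 6.78 × 10^3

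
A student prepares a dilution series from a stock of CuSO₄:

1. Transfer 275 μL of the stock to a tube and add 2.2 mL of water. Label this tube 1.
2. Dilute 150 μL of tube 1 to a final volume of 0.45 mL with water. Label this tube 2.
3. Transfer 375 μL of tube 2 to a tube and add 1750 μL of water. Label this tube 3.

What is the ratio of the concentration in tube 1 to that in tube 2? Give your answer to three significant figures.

3.00

Step 1: 275 μL + 2.2 mL = 2475 μL total → factor 2475/275 = 9
Step 2: 150 μL brought to 0.45 mL → factor 450/150 = 3
Dilution factor to tube 1 = 9; to tube 2 = 27
[tube 1]/[tube 2] = (factor to tube 2)/(factor to tube 1) = 27/9 = 3.00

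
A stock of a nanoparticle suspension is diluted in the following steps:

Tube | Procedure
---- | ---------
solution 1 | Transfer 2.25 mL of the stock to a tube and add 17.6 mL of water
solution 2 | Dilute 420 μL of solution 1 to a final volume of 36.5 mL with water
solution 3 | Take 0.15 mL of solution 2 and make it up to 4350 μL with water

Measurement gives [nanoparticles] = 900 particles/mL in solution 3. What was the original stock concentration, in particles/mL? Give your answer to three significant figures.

Step 1: 2.25 mL + 17.6 mL = 19.85 mL total → factor 19.85/2.25 = 8.8222
Step 2: 420 μL brought to 36.5 mL → factor 36500/420 = 86.905
Step 3: 0.15 mL brought to 4350 μL → factor 4.35/0.15 = 29
Overall dilution factor = 8.8222 × 86.905 × 29 = 22234
Stock = 900 particles/mL × 22234 = 2.00 × 10^7 particles/mL

2.00 × 10^7 particles/mL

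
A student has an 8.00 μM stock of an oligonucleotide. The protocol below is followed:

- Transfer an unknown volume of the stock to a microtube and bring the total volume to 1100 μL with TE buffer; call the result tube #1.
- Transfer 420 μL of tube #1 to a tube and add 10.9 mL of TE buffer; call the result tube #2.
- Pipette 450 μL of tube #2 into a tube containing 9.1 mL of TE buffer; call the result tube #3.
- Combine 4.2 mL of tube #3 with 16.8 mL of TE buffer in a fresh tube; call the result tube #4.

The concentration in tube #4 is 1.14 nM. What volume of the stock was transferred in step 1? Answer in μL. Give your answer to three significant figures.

448 μL

Step 1: v brought to 1100 μL → factor = 1100 μL/v
Step 2: 420 μL + 10.9 mL = 11320 μL total → factor 11320/420 = 26.952
Step 3: 450 μL + 9.1 mL = 9550 μL total → factor 9550/450 = 21.222
Step 4: 4.2 mL + 16.8 mL = 21 mL total → factor 21/4.2 = 5
Product of known-step factors = 2859.9
Overall factor = 8.00 μM / (1.14 nM) = 7017.5
Step-1 factor = 7017.5 / 2859.9 = 2.4537
v = 1100 μL / 2.4537 = 448 μL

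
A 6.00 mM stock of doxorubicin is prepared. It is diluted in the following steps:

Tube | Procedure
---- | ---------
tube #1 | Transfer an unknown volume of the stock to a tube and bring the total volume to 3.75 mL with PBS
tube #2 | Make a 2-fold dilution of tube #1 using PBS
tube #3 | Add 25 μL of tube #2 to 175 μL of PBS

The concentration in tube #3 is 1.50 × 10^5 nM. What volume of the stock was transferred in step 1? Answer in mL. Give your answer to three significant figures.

Step 1: v brought to 3.75 mL → factor = 3.75 mL/v
Step 2: 2-fold → factor 2
Step 3: 25 μL + 175 μL = 200 μL total → factor 200/25 = 8
Product of known-step factors = 16
Overall factor = 6.00 mM / (1.50 × 10^5 nM) = 40
Step-1 factor = 40 / 16 = 2.5
v = 3.75 mL / 2.5 = 1.50 mL

1.50 mL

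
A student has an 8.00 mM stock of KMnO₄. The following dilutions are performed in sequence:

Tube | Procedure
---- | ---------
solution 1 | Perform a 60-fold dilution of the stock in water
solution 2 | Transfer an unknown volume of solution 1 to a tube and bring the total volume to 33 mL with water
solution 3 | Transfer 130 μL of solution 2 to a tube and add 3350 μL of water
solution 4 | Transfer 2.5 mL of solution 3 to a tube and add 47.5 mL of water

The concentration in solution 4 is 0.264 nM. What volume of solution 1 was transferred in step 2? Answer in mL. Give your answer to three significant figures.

Step 1: 60-fold → factor 60
Step 2: v brought to 33 mL → factor = 33 mL/v
Step 3: 130 μL + 3350 μL = 3480 μL total → factor 3480/130 = 26.769
Step 4: 2.5 mL + 47.5 mL = 50 mL total → factor 50/2.5 = 20
Product of known-step factors = 32123
Overall factor = 8.00 mM / (0.264 nM) = 3.0303 × 10^7
Step-2 factor = 3.0303 × 10^7 / 32123 = 943.34
v = 33 mL / 943.34 = 0.0350 mL

0.0350 mL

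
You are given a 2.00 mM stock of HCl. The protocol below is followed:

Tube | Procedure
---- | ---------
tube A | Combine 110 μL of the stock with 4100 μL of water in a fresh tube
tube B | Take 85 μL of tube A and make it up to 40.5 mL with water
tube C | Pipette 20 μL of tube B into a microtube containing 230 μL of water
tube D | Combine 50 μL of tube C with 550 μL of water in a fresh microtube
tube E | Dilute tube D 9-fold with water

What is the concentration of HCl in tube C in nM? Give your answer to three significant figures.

8.77 nM

Step 1: 110 μL + 4100 μL = 4210 μL total → factor 4210/110 = 38.273
Step 2: 85 μL brought to 40.5 mL → factor 40500/85 = 476.47
Step 3: 20 μL + 230 μL = 250 μL total → factor 250/20 = 12.5
Dilution factor through tube C = 38.273 × 476.47 × 12.5 = 2.2795 × 10^5
[tube C] = 2.00 mM / 2.2795 × 10^5 = 8.774 × 10^-6 mM = 8.77 nM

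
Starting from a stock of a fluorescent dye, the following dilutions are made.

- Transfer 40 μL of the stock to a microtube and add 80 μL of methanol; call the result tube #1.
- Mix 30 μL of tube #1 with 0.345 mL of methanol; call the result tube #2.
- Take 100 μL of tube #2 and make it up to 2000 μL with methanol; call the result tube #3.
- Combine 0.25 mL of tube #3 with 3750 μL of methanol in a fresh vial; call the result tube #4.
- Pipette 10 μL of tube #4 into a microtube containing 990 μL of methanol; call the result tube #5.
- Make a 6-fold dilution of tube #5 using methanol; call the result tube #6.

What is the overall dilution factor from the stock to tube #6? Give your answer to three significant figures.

Step 1: 40 μL + 80 μL = 120 μL total → factor 120/40 = 3
Step 2: 30 μL + 0.345 mL = 375 μL total → factor 375/30 = 12.5
Step 3: 100 μL brought to 2000 μL → factor 2000/100 = 20
Step 4: 0.25 mL + 3750 μL = 4 mL total → factor 4/0.25 = 16
Step 5: 10 μL + 990 μL = 1000 μL total → factor 1000/10 = 100
Step 6: 6-fold → factor 6
Overall dilution factor = 3 × 12.5 × 20 × 16 × 100 × 6 = 7.2 × 10^6

7.20 × 10^6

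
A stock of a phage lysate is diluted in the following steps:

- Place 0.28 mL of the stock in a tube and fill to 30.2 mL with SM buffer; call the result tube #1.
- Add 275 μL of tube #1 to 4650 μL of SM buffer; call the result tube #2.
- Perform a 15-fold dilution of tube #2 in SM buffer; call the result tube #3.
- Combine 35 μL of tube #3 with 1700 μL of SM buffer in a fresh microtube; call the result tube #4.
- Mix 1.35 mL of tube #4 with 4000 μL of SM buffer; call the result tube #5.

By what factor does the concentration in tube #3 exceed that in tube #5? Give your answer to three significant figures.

Step 1: 0.28 mL brought to 30.2 mL → factor 30.2/0.28 = 107.86
Step 2: 275 μL + 4650 μL = 4925 μL total → factor 4925/275 = 17.909
Step 3: 15-fold → factor 15
Step 4: 35 μL + 1700 μL = 1735 μL total → factor 1735/35 = 49.571
Step 5: 1.35 mL + 4000 μL = 5.35 mL total → factor 5.35/1.35 = 3.963
Dilution factor to tube #3 = 28974; to tube #5 = 5.692 × 10^6
[tube #3]/[tube #5] = (factor to tube #5)/(factor to tube #3) = 5.692 × 10^6/28974 = 196

196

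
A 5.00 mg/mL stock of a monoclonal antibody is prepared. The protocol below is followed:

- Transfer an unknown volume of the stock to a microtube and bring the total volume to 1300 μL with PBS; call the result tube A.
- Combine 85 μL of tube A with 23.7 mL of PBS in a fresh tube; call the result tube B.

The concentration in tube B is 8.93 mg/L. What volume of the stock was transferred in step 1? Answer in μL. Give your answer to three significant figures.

650 μL

Step 1: v brought to 1300 μL → factor = 1300 μL/v
Step 2: 85 μL + 23.7 mL = 23785 μL total → factor 23785/85 = 279.82
Product of known-step factors = 279.82
Overall factor = 5.00 mg/mL / (8.93 mg/L) = 559.91
Step-1 factor = 559.91 / 279.82 = 2.0009
v = 1300 μL / 2.0009 = 650 μL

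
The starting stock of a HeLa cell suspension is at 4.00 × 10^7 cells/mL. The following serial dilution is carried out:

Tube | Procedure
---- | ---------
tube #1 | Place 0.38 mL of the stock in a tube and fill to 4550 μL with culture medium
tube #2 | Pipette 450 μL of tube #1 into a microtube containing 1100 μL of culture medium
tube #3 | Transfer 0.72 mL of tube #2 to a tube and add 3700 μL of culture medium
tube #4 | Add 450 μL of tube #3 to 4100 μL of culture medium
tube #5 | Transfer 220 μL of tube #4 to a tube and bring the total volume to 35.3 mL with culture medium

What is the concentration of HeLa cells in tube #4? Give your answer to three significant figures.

Step 1: 0.38 mL brought to 4550 μL → factor 4.55/0.38 = 11.974
Step 2: 450 μL + 1100 μL = 1550 μL total → factor 1550/450 = 3.4444
Step 3: 0.72 mL + 3700 μL = 4.42 mL total → factor 4.42/0.72 = 6.1389
Step 4: 450 μL + 4100 μL = 4550 μL total → factor 4550/450 = 10.111
Dilution factor through tube #4 = 11.974 × 3.4444 × 6.1389 × 10.111 = 2560
[tube #4] = 4.00 × 10^7 cells/mL / 2560 = 1.56 × 10^4 cells/mL

1.56 × 10^4 cells/mL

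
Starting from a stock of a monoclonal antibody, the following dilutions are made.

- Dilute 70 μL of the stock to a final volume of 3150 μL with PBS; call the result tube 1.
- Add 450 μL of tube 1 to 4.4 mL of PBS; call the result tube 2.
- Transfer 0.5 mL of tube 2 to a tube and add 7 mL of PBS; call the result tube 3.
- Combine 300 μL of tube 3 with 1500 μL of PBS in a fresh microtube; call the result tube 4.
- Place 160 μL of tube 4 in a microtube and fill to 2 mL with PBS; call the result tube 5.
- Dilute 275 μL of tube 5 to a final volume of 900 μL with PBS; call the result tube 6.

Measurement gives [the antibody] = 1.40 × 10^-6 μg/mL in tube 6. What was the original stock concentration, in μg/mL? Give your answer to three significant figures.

2.50 μg/mL

Step 1: 70 μL brought to 3150 μL → factor 3150/70 = 45
Step 2: 450 μL + 4.4 mL = 4850 μL total → factor 4850/450 = 10.778
Step 3: 0.5 mL + 7 mL = 7.5 mL total → factor 7.5/0.5 = 15
Step 4: 300 μL + 1500 μL = 1800 μL total → factor 1800/300 = 6
Step 5: 160 μL brought to 2 mL → factor 2000/160 = 12.5
Step 6: 275 μL brought to 900 μL → factor 900/275 = 3.2727
Overall dilution factor = 45 × 10.778 × 15 × 6 × 12.5 × 3.2727 = 1.7857 × 10^6
Stock = 1.40 × 10^-6 μg/mL × 1.7857 × 10^6 = 2.50 μg/mL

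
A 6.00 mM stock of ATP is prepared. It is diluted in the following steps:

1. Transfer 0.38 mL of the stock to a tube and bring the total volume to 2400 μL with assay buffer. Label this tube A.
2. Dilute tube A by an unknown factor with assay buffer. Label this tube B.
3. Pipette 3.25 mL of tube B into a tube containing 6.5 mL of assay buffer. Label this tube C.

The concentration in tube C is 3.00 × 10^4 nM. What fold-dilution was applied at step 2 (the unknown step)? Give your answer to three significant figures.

10.6-fold

Step 1: 0.38 mL brought to 2400 μL → factor 2.4/0.38 = 6.3158
Step 2: unknown factor x
Step 3: 3.25 mL + 6.5 mL = 9.75 mL total → factor 9.75/3.25 = 3
Product of known-step factors = 18.947
Overall factor = 6.00 mM / (3.00 × 10^4 nM) = 200
x = 200 / 18.947 = 10.6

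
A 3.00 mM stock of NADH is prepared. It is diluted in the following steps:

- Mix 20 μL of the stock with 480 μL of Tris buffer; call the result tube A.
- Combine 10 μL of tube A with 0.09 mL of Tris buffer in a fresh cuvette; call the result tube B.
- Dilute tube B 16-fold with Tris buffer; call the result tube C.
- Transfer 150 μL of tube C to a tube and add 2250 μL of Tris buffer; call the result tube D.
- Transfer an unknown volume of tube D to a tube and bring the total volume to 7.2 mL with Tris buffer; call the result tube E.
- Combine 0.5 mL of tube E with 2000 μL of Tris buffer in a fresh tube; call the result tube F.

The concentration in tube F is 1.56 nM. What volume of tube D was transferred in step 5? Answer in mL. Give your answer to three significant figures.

1.20 mL

Step 1: 20 μL + 480 μL = 500 μL total → factor 500/20 = 25
Step 2: 10 μL + 0.09 mL = 100 μL total → factor 100/10 = 10
Step 3: 16-fold → factor 16
Step 4: 150 μL + 2250 μL = 2400 μL total → factor 2400/150 = 16
Step 5: v brought to 7.2 mL → factor = 7.2 mL/v
Step 6: 0.5 mL + 2000 μL = 2.5 mL total → factor 2.5/0.5 = 5
Product of known-step factors = 3.2 × 10^5
Overall factor = 3.00 mM / (1.56 nM) = 1.9231 × 10^6
Step-5 factor = 1.9231 × 10^6 / 3.2 × 10^5 = 6.0096
v = 7.2 mL / 6.0096 = 1.20 mL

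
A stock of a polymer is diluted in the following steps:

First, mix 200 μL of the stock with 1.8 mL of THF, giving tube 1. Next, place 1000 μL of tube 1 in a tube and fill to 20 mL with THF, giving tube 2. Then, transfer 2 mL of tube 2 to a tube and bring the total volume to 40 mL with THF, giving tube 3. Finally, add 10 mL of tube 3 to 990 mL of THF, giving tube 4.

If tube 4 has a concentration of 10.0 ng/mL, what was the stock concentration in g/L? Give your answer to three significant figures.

4.00 g/L

Step 1: 200 μL + 1.8 mL = 2000 μL total → factor 2000/200 = 10
Step 2: 1000 μL brought to 20 mL → factor 20000/1000 = 20
Step 3: 2 mL brought to 40 mL → factor 40/2 = 20
Step 4: 10 mL + 990 mL = 1000 mL total → factor 1000/10 = 100
Overall dilution factor = 10 × 20 × 20 × 100 = 4 × 10^5
Stock = 10.0 ng/mL × 4 × 10^5 = 4.000 × 10^6 ng/mL = 4.00 g/L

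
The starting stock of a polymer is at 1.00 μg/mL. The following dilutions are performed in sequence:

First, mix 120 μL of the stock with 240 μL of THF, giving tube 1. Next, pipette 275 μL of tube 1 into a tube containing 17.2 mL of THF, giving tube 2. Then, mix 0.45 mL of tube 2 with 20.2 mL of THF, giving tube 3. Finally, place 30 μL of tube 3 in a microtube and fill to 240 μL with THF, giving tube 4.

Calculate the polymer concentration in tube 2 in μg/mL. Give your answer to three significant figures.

0.00525 μg/mL

Step 1: 120 μL + 240 μL = 360 μL total → factor 360/120 = 3
Step 2: 275 μL + 17.2 mL = 17475 μL total → factor 17475/275 = 63.545
Dilution factor through tube 2 = 3 × 63.545 = 190.64
[tube 2] = 1.00 μg/mL / 190.64 = 0.00525 μg/mL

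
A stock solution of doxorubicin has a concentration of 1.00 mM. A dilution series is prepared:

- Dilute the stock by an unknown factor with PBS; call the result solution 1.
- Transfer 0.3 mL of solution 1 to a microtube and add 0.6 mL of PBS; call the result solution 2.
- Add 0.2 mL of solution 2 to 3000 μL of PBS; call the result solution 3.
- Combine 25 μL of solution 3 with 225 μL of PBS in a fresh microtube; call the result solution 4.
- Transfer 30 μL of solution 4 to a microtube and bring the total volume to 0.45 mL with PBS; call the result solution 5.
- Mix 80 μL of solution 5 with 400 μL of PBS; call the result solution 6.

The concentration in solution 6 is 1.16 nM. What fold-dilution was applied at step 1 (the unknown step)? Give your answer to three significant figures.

20.0-fold

Step 1: unknown factor x
Step 2: 0.3 mL + 0.6 mL = 0.9 mL total → factor 0.9/0.3 = 3
Step 3: 0.2 mL + 3000 μL = 3.2 mL total → factor 3.2/0.2 = 16
Step 4: 25 μL + 225 μL = 250 μL total → factor 250/25 = 10
Step 5: 30 μL brought to 0.45 mL → factor 450/30 = 15
Step 6: 80 μL + 400 μL = 480 μL total → factor 480/80 = 6
Product of known-step factors = 43200
Overall factor = 1.00 mM / (1.16 nM) = 8.6207 × 10^5
x = 8.6207 × 10^5 / 43200 = 20.0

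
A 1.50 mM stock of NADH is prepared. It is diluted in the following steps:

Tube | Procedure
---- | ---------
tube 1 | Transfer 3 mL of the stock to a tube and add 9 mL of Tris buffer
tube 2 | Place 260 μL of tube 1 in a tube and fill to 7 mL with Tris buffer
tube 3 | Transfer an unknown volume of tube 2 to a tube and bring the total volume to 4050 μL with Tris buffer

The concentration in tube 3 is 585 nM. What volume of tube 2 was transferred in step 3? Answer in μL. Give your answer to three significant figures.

170 μL

Step 1: 3 mL + 9 mL = 12 mL total → factor 12/3 = 4
Step 2: 260 μL brought to 7 mL → factor 7000/260 = 26.923
Step 3: v brought to 4050 μL → factor = 4050 μL/v
Product of known-step factors = 107.69
Overall factor = 1.50 mM / (585 nM) = 2564.1
Step-3 factor = 2564.1 / 107.69 = 23.81
v = 4050 μL / 23.81 = 170 μL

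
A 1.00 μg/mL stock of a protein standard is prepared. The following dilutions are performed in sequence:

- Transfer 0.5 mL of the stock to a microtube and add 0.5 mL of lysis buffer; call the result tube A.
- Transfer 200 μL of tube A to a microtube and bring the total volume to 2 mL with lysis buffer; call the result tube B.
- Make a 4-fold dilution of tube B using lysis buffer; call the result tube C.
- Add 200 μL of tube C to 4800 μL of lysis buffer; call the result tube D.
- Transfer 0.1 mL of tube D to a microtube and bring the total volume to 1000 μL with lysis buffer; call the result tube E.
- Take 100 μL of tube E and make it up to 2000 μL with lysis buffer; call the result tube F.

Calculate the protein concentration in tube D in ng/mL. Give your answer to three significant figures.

Step 1: 0.5 mL + 0.5 mL = 1 mL total → factor 1/0.5 = 2
Step 2: 200 μL brought to 2 mL → factor 2000/200 = 10
Step 3: 4-fold → factor 4
Step 4: 200 μL + 4800 μL = 5000 μL total → factor 5000/200 = 25
Dilution factor through tube D = 2 × 10 × 4 × 25 = 2000
[tube D] = 1.00 μg/mL / 2000 = 0.0005000 μg/mL = 0.500 ng/mL

0.500 ng/mL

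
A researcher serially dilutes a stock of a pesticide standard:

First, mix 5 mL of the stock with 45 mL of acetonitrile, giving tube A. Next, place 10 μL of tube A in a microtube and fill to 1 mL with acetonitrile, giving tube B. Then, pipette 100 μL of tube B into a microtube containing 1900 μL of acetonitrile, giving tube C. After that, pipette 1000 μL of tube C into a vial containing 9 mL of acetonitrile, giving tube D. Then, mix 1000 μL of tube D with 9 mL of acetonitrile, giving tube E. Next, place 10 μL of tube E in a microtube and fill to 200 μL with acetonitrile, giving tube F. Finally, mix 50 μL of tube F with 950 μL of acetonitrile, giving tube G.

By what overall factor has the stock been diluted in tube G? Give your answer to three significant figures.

8.00 × 10^8

Step 1: 5 mL + 45 mL = 50 mL total → factor 50/5 = 10
Step 2: 10 μL brought to 1 mL → factor 1000/10 = 100
Step 3: 100 μL + 1900 μL = 2000 μL total → factor 2000/100 = 20
Step 4: 1000 μL + 9 mL = 10000 μL total → factor 10000/1000 = 10
Step 5: 1000 μL + 9 mL = 10000 μL total → factor 10000/1000 = 10
Step 6: 10 μL brought to 200 μL → factor 200/10 = 20
Step 7: 50 μL + 950 μL = 1000 μL total → factor 1000/50 = 20
Overall dilution factor = 10 × 100 × 20 × 10 × 10 × 20 × 20 = 8 × 10^8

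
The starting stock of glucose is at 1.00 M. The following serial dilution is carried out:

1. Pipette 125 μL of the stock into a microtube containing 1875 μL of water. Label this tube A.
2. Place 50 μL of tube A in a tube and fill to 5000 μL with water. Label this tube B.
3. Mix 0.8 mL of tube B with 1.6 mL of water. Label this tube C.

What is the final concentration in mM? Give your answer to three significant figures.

0.208 mM

Step 1: 125 μL + 1875 μL = 2000 μL total → factor 2000/125 = 16
Step 2: 50 μL brought to 5000 μL → factor 5000/50 = 100
Step 3: 0.8 mL + 1.6 mL = 2.4 mL total → factor 2.4/0.8 = 3
Overall dilution factor = 16 × 100 × 3 = 4800
Final = 1.00 M / 4800 = 0.0002083 M = 0.208 mM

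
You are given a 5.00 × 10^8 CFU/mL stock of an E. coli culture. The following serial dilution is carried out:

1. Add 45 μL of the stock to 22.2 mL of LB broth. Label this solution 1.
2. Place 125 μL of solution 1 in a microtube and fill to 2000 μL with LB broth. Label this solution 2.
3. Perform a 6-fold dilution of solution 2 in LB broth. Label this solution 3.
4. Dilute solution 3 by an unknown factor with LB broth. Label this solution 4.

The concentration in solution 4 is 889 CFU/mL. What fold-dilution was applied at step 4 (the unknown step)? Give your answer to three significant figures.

Step 1: 45 μL + 22.2 mL = 22245 μL total → factor 22245/45 = 494.33
Step 2: 125 μL brought to 2000 μL → factor 2000/125 = 16
Step 3: 6-fold → factor 6
Step 4: unknown factor x
Product of known-step factors = 47456
Overall factor = 5.00 × 10^8 CFU/mL / (889 CFU/mL) = 5.6243 × 10^5
x = 5.6243 × 10^5 / 47456 = 11.9

11.9-fold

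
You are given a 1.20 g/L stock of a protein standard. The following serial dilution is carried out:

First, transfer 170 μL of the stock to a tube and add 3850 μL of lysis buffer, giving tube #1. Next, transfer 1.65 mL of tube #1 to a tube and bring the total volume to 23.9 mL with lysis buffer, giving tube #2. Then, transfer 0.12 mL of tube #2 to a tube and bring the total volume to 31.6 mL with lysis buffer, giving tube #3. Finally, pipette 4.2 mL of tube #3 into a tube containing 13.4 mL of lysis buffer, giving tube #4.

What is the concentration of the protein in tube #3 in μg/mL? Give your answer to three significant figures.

0.0133 μg/mL

Step 1: 170 μL + 3850 μL = 4020 μL total → factor 4020/170 = 23.647
Step 2: 1.65 mL brought to 23.9 mL → factor 23.9/1.65 = 14.485
Step 3: 0.12 mL brought to 31.6 mL → factor 31.6/0.12 = 263.33
Dilution factor through tube #3 = 23.647 × 14.485 × 263.33 = 90198
[tube #3] = 1.20 g/L / 90198 = 1.330 × 10^-5 g/L = 0.0133 μg/mL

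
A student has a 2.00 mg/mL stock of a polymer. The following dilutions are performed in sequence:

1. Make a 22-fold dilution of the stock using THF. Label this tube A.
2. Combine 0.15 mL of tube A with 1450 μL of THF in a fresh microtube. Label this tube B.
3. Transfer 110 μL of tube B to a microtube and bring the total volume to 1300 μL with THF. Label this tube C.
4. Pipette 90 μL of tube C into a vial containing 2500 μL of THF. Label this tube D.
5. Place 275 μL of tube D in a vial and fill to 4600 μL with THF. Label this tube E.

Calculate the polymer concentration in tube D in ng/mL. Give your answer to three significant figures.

25.1 ng/mL

Step 1: 22-fold → factor 22
Step 2: 0.15 mL + 1450 μL = 1.6 mL total → factor 1.6/0.15 = 10.667
Step 3: 110 μL brought to 1300 μL → factor 1300/110 = 11.818
Step 4: 90 μL + 2500 μL = 2590 μL total → factor 2590/90 = 28.778
Dilution factor through tube D = 22 × 10.667 × 11.818 × 28.778 = 79810
[tube D] = 2.00 mg/mL / 79810 = 2.506 × 10^-5 mg/mL = 25.1 ng/mL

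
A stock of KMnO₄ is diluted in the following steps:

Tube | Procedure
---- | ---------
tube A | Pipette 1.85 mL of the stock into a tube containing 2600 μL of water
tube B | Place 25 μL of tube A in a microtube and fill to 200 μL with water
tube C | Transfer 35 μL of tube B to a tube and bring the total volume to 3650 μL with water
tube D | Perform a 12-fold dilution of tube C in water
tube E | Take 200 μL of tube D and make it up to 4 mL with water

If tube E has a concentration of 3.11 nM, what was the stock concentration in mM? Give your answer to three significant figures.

1.50 mM

Step 1: 1.85 mL + 2600 μL = 4.45 mL total → factor 4.45/1.85 = 2.4054
Step 2: 25 μL brought to 200 μL → factor 200/25 = 8
Step 3: 35 μL brought to 3650 μL → factor 3650/35 = 104.29
Step 4: 12-fold → factor 12
Step 5: 200 μL brought to 4 mL → factor 4000/200 = 20
Overall dilution factor = 2.4054 × 8 × 104.29 × 12 × 20 = 4.8163 × 10^5
Stock = 3.11 nM × 4.8163 × 10^5 = 1.498 × 10^6 nM = 1.50 mM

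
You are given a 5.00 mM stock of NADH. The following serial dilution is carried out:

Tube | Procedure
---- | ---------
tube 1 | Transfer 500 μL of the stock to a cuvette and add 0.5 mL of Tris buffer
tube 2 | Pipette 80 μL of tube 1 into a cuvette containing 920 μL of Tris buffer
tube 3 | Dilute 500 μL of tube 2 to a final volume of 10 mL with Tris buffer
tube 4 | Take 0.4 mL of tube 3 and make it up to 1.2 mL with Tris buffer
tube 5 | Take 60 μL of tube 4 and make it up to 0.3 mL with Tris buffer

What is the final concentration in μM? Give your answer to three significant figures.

0.667 μM

Step 1: 500 μL + 0.5 mL = 1000 μL total → factor 1000/500 = 2
Step 2: 80 μL + 920 μL = 1000 μL total → factor 1000/80 = 12.5
Step 3: 500 μL brought to 10 mL → factor 10000/500 = 20
Step 4: 0.4 mL brought to 1.2 mL → factor 1.2/0.4 = 3
Step 5: 60 μL brought to 0.3 mL → factor 300/60 = 5
Overall dilution factor = 2 × 12.5 × 20 × 3 × 5 = 7500
Final = 5.00 mM / 7500 = 0.0006667 mM = 0.667 μM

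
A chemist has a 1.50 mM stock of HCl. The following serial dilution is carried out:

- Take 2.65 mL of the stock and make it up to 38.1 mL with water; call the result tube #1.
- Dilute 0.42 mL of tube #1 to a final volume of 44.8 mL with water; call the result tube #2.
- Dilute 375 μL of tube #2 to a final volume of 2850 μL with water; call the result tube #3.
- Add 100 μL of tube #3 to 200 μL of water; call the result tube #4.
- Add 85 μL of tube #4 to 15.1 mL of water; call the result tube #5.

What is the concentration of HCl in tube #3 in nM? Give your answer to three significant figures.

129 nM

Step 1: 2.65 mL brought to 38.1 mL → factor 38.1/2.65 = 14.377
Step 2: 0.42 mL brought to 44.8 mL → factor 44.8/0.42 = 106.67
Step 3: 375 μL brought to 2850 μL → factor 2850/375 = 7.6
Dilution factor through tube #3 = 14.377 × 106.67 × 7.6 = 11655
[tube #3] = 1.50 mM / 11655 = 0.0001287 mM = 129 nM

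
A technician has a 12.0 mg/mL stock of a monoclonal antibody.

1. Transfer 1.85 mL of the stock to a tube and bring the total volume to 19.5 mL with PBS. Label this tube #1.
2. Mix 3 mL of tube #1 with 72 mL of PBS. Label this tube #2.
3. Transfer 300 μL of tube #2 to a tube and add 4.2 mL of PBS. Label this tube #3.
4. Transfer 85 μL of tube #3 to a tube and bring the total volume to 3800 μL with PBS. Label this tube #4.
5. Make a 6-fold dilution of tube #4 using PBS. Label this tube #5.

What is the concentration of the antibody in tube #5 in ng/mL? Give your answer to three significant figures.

Step 1: 1.85 mL brought to 19.5 mL → factor 19.5/1.85 = 10.541
Step 2: 3 mL + 72 mL = 75 mL total → factor 75/3 = 25
Step 3: 300 μL + 4.2 mL = 4500 μL total → factor 4500/300 = 15
Step 4: 85 μL brought to 3800 μL → factor 3800/85 = 44.706
Step 5: 6-fold → factor 6
Overall dilution factor = 10.541 × 25 × 15 × 44.706 × 6 = 1.0603 × 10^6
Final = 12.0 mg/mL / 1.0603 × 10^6 = 1.132 × 10^-5 mg/mL = 11.3 ng/mL

11.3 ng/mL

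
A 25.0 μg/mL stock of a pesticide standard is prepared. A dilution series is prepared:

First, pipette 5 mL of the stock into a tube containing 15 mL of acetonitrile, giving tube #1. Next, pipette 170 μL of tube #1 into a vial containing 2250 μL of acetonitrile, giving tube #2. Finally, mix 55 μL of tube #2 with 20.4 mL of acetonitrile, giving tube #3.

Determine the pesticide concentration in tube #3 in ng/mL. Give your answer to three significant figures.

Step 1: 5 mL + 15 mL = 20 mL total → factor 20/5 = 4
Step 2: 170 μL + 2250 μL = 2420 μL total → factor 2420/170 = 14.235
Step 3: 55 μL + 20.4 mL = 20455 μL total → factor 20455/55 = 371.91
Overall dilution factor = 4 × 14.235 × 371.91 = 21177
Final = 25.0 μg/mL / 21177 = 0.001181 μg/mL = 1.18 ng/mL

1.18 ng/mL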